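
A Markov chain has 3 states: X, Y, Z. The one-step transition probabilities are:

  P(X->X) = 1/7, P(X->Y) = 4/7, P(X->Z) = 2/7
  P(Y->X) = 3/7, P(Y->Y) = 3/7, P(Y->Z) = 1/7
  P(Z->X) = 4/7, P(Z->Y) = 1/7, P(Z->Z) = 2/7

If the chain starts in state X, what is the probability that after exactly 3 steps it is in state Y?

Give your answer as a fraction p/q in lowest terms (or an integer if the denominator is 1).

Answer: 148/343

Derivation:
Computing P^3 by repeated multiplication:
P^1 =
  X: [1/7, 4/7, 2/7]
  Y: [3/7, 3/7, 1/7]
  Z: [4/7, 1/7, 2/7]
P^2 =
  X: [3/7, 18/49, 10/49]
  Y: [16/49, 22/49, 11/49]
  Z: [15/49, 3/7, 13/49]
P^3 =
  X: [115/343, 148/343, 80/343]
  Y: [18/49, 141/343, 76/343]
  Z: [130/343, 136/343, 11/49]

(P^3)[X -> Y] = 148/343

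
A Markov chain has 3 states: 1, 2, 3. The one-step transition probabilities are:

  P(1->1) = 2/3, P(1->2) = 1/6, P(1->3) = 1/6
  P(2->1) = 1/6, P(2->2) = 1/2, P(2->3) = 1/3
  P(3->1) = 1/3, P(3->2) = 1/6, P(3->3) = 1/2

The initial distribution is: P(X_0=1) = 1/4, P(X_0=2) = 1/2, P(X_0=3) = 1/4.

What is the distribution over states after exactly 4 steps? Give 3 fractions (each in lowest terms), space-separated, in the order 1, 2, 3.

Propagating the distribution step by step (d_{t+1} = d_t * P):
d_0 = (1=1/4, 2=1/2, 3=1/4)
  d_1[1] = 1/4*2/3 + 1/2*1/6 + 1/4*1/3 = 1/3
  d_1[2] = 1/4*1/6 + 1/2*1/2 + 1/4*1/6 = 1/3
  d_1[3] = 1/4*1/6 + 1/2*1/3 + 1/4*1/2 = 1/3
d_1 = (1=1/3, 2=1/3, 3=1/3)
  d_2[1] = 1/3*2/3 + 1/3*1/6 + 1/3*1/3 = 7/18
  d_2[2] = 1/3*1/6 + 1/3*1/2 + 1/3*1/6 = 5/18
  d_2[3] = 1/3*1/6 + 1/3*1/3 + 1/3*1/2 = 1/3
d_2 = (1=7/18, 2=5/18, 3=1/3)
  d_3[1] = 7/18*2/3 + 5/18*1/6 + 1/3*1/3 = 5/12
  d_3[2] = 7/18*1/6 + 5/18*1/2 + 1/3*1/6 = 7/27
  d_3[3] = 7/18*1/6 + 5/18*1/3 + 1/3*1/2 = 35/108
d_3 = (1=5/12, 2=7/27, 3=35/108)
  d_4[1] = 5/12*2/3 + 7/27*1/6 + 35/108*1/3 = 139/324
  d_4[2] = 5/12*1/6 + 7/27*1/2 + 35/108*1/6 = 41/162
  d_4[3] = 5/12*1/6 + 7/27*1/3 + 35/108*1/2 = 103/324
d_4 = (1=139/324, 2=41/162, 3=103/324)

Answer: 139/324 41/162 103/324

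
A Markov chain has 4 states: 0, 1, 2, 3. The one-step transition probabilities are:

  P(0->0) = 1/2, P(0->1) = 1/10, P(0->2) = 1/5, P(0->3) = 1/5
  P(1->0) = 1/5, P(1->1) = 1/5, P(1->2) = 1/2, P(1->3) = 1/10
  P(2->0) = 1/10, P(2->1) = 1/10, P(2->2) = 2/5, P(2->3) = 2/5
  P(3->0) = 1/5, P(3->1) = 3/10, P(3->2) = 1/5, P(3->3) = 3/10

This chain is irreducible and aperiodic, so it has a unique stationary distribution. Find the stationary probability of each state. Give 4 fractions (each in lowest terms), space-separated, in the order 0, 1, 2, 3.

The stationary distribution satisfies pi = pi * P, i.e.:
  pi_0 = 1/2*pi_0 + 1/5*pi_1 + 1/10*pi_2 + 1/5*pi_3
  pi_1 = 1/10*pi_0 + 1/5*pi_1 + 1/10*pi_2 + 3/10*pi_3
  pi_2 = 1/5*pi_0 + 1/2*pi_1 + 2/5*pi_2 + 1/5*pi_3
  pi_3 = 1/5*pi_0 + 1/10*pi_1 + 2/5*pi_2 + 3/10*pi_3
with normalization: pi_0 + pi_1 + pi_2 + pi_3 = 1.

Using the first 3 balance equations plus normalization, the linear system A*pi = b is:
  [-1/2, 1/5, 1/10, 1/5] . pi = 0
  [1/10, -4/5, 1/10, 3/10] . pi = 0
  [1/5, 1/2, -3/5, 1/5] . pi = 0
  [1, 1, 1, 1] . pi = 1

Solving yields:
  pi_0 = 157/652
  pi_1 = 28/163
  pi_2 = 205/652
  pi_3 = 89/326

Verification (pi * P):
  157/652*1/2 + 28/163*1/5 + 205/652*1/10 + 89/326*1/5 = 157/652 = pi_0  (ok)
  157/652*1/10 + 28/163*1/5 + 205/652*1/10 + 89/326*3/10 = 28/163 = pi_1  (ok)
  157/652*1/5 + 28/163*1/2 + 205/652*2/5 + 89/326*1/5 = 205/652 = pi_2  (ok)
  157/652*1/5 + 28/163*1/10 + 205/652*2/5 + 89/326*3/10 = 89/326 = pi_3  (ok)

Answer: 157/652 28/163 205/652 89/326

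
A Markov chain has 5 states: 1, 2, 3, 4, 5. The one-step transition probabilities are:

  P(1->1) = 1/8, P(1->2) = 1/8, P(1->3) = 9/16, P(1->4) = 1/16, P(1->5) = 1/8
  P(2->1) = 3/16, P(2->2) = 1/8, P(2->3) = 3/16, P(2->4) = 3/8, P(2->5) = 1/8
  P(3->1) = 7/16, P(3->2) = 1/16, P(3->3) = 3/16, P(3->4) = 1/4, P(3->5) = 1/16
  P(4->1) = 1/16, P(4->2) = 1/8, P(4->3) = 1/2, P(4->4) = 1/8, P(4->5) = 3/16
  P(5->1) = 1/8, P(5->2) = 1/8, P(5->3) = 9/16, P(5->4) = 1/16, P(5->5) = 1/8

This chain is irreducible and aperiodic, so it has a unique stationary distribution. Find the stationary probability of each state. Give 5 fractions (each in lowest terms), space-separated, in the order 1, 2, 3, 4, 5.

The stationary distribution satisfies pi = pi * P, i.e.:
  pi_1 = 1/8*pi_1 + 3/16*pi_2 + 7/16*pi_3 + 1/16*pi_4 + 1/8*pi_5
  pi_2 = 1/8*pi_1 + 1/8*pi_2 + 1/16*pi_3 + 1/8*pi_4 + 1/8*pi_5
  pi_3 = 9/16*pi_1 + 3/16*pi_2 + 3/16*pi_3 + 1/2*pi_4 + 9/16*pi_5
  pi_4 = 1/16*pi_1 + 3/8*pi_2 + 1/4*pi_3 + 1/8*pi_4 + 1/16*pi_5
  pi_5 = 1/8*pi_1 + 1/8*pi_2 + 1/16*pi_3 + 3/16*pi_4 + 1/8*pi_5
with normalization: pi_1 + pi_2 + pi_3 + pi_4 + pi_5 = 1.

Using the first 4 balance equations plus normalization, the linear system A*pi = b is:
  [-7/8, 3/16, 7/16, 1/16, 1/8] . pi = 0
  [1/8, -7/8, 1/16, 1/8, 1/8] . pi = 0
  [9/16, 3/16, -13/16, 1/2, 9/16] . pi = 0
  [1/16, 3/8, 1/4, -7/8, 1/16] . pi = 0
  [1, 1, 1, 1, 1] . pi = 1

Solving yields:
  pi_1 = 19851/83728
  pi_2 = 532/5233
  pi_3 = 1954/5233
  pi_4 = 917/5233
  pi_5 = 9429/83728

Verification (pi * P):
  19851/83728*1/8 + 532/5233*3/16 + 1954/5233*7/16 + 917/5233*1/16 + 9429/83728*1/8 = 19851/83728 = pi_1  (ok)
  19851/83728*1/8 + 532/5233*1/8 + 1954/5233*1/16 + 917/5233*1/8 + 9429/83728*1/8 = 532/5233 = pi_2  (ok)
  19851/83728*9/16 + 532/5233*3/16 + 1954/5233*3/16 + 917/5233*1/2 + 9429/83728*9/16 = 1954/5233 = pi_3  (ok)
  19851/83728*1/16 + 532/5233*3/8 + 1954/5233*1/4 + 917/5233*1/8 + 9429/83728*1/16 = 917/5233 = pi_4  (ok)
  19851/83728*1/8 + 532/5233*1/8 + 1954/5233*1/16 + 917/5233*3/16 + 9429/83728*1/8 = 9429/83728 = pi_5  (ok)

Answer: 19851/83728 532/5233 1954/5233 917/5233 9429/83728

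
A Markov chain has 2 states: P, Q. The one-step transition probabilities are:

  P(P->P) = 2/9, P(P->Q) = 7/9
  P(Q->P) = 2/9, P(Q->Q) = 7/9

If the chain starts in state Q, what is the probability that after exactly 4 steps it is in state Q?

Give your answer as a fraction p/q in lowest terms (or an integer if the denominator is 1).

Computing P^4 by repeated multiplication:
P^1 =
  P: [2/9, 7/9]
  Q: [2/9, 7/9]
P^2 =
  P: [2/9, 7/9]
  Q: [2/9, 7/9]
P^3 =
  P: [2/9, 7/9]
  Q: [2/9, 7/9]
P^4 =
  P: [2/9, 7/9]
  Q: [2/9, 7/9]

(P^4)[Q -> Q] = 7/9

Answer: 7/9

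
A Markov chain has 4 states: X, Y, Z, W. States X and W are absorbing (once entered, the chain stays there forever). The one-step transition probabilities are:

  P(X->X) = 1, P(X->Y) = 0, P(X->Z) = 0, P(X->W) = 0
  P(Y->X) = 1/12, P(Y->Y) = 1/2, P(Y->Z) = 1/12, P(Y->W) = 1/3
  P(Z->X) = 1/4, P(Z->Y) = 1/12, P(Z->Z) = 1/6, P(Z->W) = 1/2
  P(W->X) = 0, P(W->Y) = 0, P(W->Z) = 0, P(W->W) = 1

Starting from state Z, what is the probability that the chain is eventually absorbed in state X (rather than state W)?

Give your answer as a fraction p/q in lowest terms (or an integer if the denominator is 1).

Let a_i = P(absorbed in X | start in state i).
Boundary conditions: a_X = 1, a_W = 0.
For each transient state i, a_i = sum_j P(i->j) * a_j:
  a_Y = 1/12*a_X + 1/2*a_Y + 1/12*a_Z + 1/3*a_W
  a_Z = 1/4*a_X + 1/12*a_Y + 1/6*a_Z + 1/2*a_W

Substituting a_X = 1 and a_W = 0, rearrange to (I - Q) a = r where r[i] = P(i -> X):
  [1/2, -1/12] . (a_Y, a_Z) = 1/12
  [-1/12, 5/6] . (a_Y, a_Z) = 1/4

Solving yields:
  a_Y = 13/59
  a_Z = 19/59

Starting state is Z, so the absorption probability is a_Z = 19/59.

Answer: 19/59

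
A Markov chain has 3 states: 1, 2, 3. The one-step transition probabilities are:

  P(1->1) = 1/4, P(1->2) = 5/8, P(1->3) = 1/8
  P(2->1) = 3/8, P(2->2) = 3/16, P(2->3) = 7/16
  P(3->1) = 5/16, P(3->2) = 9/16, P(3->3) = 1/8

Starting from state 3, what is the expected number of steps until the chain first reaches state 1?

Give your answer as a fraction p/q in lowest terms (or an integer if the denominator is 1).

Let h_i = expected steps to first reach 1 from state i.
Boundary: h_1 = 0.
First-step equations for the other states:
  h_2 = 1 + 3/8*h_1 + 3/16*h_2 + 7/16*h_3
  h_3 = 1 + 5/16*h_1 + 9/16*h_2 + 1/8*h_3

Substituting h_1 = 0 and rearranging gives the linear system (I - Q) h = 1:
  [13/16, -7/16] . (h_2, h_3) = 1
  [-9/16, 7/8] . (h_2, h_3) = 1

Solving yields:
  h_2 = 48/17
  h_3 = 352/119

Starting state is 3, so the expected hitting time is h_3 = 352/119.

Answer: 352/119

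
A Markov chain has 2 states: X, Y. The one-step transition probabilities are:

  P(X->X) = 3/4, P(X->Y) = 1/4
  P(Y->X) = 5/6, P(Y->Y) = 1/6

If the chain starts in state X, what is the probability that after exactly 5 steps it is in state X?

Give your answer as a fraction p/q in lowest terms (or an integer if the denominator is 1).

Computing P^5 by repeated multiplication:
P^1 =
  X: [3/4, 1/4]
  Y: [5/6, 1/6]
P^2 =
  X: [37/48, 11/48]
  Y: [55/72, 17/72]
P^3 =
  X: [443/576, 133/576]
  Y: [665/864, 199/864]
P^4 =
  X: [5317/6912, 1595/6912]
  Y: [7975/10368, 2393/10368]
P^5 =
  X: [63803/82944, 19141/82944]
  Y: [95705/124416, 28711/124416]

(P^5)[X -> X] = 63803/82944

Answer: 63803/82944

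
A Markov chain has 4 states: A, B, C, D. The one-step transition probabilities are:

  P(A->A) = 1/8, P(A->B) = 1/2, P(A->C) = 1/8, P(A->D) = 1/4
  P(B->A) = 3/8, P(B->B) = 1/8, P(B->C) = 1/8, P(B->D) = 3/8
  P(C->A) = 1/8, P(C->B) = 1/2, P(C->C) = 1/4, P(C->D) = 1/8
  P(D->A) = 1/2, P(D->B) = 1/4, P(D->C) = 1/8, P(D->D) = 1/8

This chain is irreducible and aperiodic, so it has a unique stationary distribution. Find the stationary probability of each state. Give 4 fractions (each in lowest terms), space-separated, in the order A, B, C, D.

Answer: 209/707 226/707 1/7 171/707

Derivation:
The stationary distribution satisfies pi = pi * P, i.e.:
  pi_A = 1/8*pi_A + 3/8*pi_B + 1/8*pi_C + 1/2*pi_D
  pi_B = 1/2*pi_A + 1/8*pi_B + 1/2*pi_C + 1/4*pi_D
  pi_C = 1/8*pi_A + 1/8*pi_B + 1/4*pi_C + 1/8*pi_D
  pi_D = 1/4*pi_A + 3/8*pi_B + 1/8*pi_C + 1/8*pi_D
with normalization: pi_A + pi_B + pi_C + pi_D = 1.

Using the first 3 balance equations plus normalization, the linear system A*pi = b is:
  [-7/8, 3/8, 1/8, 1/2] . pi = 0
  [1/2, -7/8, 1/2, 1/4] . pi = 0
  [1/8, 1/8, -3/4, 1/8] . pi = 0
  [1, 1, 1, 1] . pi = 1

Solving yields:
  pi_A = 209/707
  pi_B = 226/707
  pi_C = 1/7
  pi_D = 171/707

Verification (pi * P):
  209/707*1/8 + 226/707*3/8 + 1/7*1/8 + 171/707*1/2 = 209/707 = pi_A  (ok)
  209/707*1/2 + 226/707*1/8 + 1/7*1/2 + 171/707*1/4 = 226/707 = pi_B  (ok)
  209/707*1/8 + 226/707*1/8 + 1/7*1/4 + 171/707*1/8 = 1/7 = pi_C  (ok)
  209/707*1/4 + 226/707*3/8 + 1/7*1/8 + 171/707*1/8 = 171/707 = pi_D  (ok)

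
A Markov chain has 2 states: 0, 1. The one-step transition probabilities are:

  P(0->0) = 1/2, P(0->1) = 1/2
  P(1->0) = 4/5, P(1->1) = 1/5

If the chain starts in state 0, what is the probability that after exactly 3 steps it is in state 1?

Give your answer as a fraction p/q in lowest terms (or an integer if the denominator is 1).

Computing P^3 by repeated multiplication:
P^1 =
  0: [1/2, 1/2]
  1: [4/5, 1/5]
P^2 =
  0: [13/20, 7/20]
  1: [14/25, 11/25]
P^3 =
  0: [121/200, 79/200]
  1: [79/125, 46/125]

(P^3)[0 -> 1] = 79/200

Answer: 79/200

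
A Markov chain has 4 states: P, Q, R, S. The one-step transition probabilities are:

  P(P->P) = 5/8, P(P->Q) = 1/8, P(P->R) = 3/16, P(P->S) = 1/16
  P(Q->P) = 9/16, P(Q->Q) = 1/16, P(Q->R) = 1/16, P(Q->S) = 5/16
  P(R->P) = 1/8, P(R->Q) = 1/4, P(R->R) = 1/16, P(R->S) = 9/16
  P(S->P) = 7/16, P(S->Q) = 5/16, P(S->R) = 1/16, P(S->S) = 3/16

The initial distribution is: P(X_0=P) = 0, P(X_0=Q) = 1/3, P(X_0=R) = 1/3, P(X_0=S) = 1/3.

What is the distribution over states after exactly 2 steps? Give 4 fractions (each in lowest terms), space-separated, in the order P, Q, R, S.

Propagating the distribution step by step (d_{t+1} = d_t * P):
d_0 = (P=0, Q=1/3, R=1/3, S=1/3)
  d_1[P] = 0*5/8 + 1/3*9/16 + 1/3*1/8 + 1/3*7/16 = 3/8
  d_1[Q] = 0*1/8 + 1/3*1/16 + 1/3*1/4 + 1/3*5/16 = 5/24
  d_1[R] = 0*3/16 + 1/3*1/16 + 1/3*1/16 + 1/3*1/16 = 1/16
  d_1[S] = 0*1/16 + 1/3*5/16 + 1/3*9/16 + 1/3*3/16 = 17/48
d_1 = (P=3/8, Q=5/24, R=1/16, S=17/48)
  d_2[P] = 3/8*5/8 + 5/24*9/16 + 1/16*1/8 + 17/48*7/16 = 395/768
  d_2[Q] = 3/8*1/8 + 5/24*1/16 + 1/16*1/4 + 17/48*5/16 = 143/768
  d_2[R] = 3/8*3/16 + 5/24*1/16 + 1/16*1/16 + 17/48*1/16 = 7/64
  d_2[S] = 3/8*1/16 + 5/24*5/16 + 1/16*9/16 + 17/48*3/16 = 73/384
d_2 = (P=395/768, Q=143/768, R=7/64, S=73/384)

Answer: 395/768 143/768 7/64 73/384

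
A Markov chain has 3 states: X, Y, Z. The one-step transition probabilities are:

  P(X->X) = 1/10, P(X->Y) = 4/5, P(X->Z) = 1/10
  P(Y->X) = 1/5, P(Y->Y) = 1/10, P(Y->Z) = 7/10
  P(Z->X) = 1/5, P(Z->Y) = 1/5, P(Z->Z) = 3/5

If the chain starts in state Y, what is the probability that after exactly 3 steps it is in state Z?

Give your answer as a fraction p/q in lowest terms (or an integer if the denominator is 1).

Answer: 541/1000

Derivation:
Computing P^3 by repeated multiplication:
P^1 =
  X: [1/10, 4/5, 1/10]
  Y: [1/5, 1/10, 7/10]
  Z: [1/5, 1/5, 3/5]
P^2 =
  X: [19/100, 9/50, 63/100]
  Y: [9/50, 31/100, 51/100]
  Z: [9/50, 3/10, 13/25]
P^3 =
  X: [181/1000, 37/125, 523/1000]
  Y: [91/500, 277/1000, 541/1000]
  Z: [91/500, 139/500, 27/50]

(P^3)[Y -> Z] = 541/1000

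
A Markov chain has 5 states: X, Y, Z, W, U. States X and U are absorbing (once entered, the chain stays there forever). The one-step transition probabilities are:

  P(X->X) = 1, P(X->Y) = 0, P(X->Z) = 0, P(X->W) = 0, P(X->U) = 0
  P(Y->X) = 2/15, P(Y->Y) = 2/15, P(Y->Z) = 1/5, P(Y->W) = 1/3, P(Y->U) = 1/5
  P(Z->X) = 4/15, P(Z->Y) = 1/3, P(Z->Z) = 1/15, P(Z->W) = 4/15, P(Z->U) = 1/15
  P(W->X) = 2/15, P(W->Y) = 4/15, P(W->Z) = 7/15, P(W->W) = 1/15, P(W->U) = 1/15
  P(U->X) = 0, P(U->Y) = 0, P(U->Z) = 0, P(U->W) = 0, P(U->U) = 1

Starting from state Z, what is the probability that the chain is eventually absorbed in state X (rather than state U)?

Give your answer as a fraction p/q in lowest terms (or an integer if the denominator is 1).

Answer: 974/1471

Derivation:
Let a_i = P(absorbed in X | start in state i).
Boundary conditions: a_X = 1, a_U = 0.
For each transient state i, a_i = sum_j P(i->j) * a_j:
  a_Y = 2/15*a_X + 2/15*a_Y + 1/5*a_Z + 1/3*a_W + 1/5*a_U
  a_Z = 4/15*a_X + 1/3*a_Y + 1/15*a_Z + 4/15*a_W + 1/15*a_U
  a_W = 2/15*a_X + 4/15*a_Y + 7/15*a_Z + 1/15*a_W + 1/15*a_U

Substituting a_X = 1 and a_U = 0, rearrange to (I - Q) a = r where r[i] = P(i -> X):
  [13/15, -1/5, -1/3] . (a_Y, a_Z, a_W) = 2/15
  [-1/3, 14/15, -4/15] . (a_Y, a_Z, a_W) = 4/15
  [-4/15, -7/15, 14/15] . (a_Y, a_Z, a_W) = 2/15

Solving yields:
  a_Y = 808/1471
  a_Z = 974/1471
  a_W = 928/1471

Starting state is Z, so the absorption probability is a_Z = 974/1471.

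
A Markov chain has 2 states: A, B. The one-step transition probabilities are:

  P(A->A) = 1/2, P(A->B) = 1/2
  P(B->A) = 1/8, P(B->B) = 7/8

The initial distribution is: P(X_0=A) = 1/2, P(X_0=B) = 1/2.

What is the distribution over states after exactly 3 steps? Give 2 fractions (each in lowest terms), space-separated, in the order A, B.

Propagating the distribution step by step (d_{t+1} = d_t * P):
d_0 = (A=1/2, B=1/2)
  d_1[A] = 1/2*1/2 + 1/2*1/8 = 5/16
  d_1[B] = 1/2*1/2 + 1/2*7/8 = 11/16
d_1 = (A=5/16, B=11/16)
  d_2[A] = 5/16*1/2 + 11/16*1/8 = 31/128
  d_2[B] = 5/16*1/2 + 11/16*7/8 = 97/128
d_2 = (A=31/128, B=97/128)
  d_3[A] = 31/128*1/2 + 97/128*1/8 = 221/1024
  d_3[B] = 31/128*1/2 + 97/128*7/8 = 803/1024
d_3 = (A=221/1024, B=803/1024)

Answer: 221/1024 803/1024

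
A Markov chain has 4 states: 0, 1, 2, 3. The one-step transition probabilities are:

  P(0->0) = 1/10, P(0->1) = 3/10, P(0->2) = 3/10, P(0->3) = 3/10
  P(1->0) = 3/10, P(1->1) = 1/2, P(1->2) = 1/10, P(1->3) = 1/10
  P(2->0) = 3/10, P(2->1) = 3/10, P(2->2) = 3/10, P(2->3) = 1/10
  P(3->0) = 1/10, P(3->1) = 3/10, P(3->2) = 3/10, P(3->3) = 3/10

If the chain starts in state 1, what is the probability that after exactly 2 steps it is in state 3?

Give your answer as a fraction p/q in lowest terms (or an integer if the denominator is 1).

Computing P^2 by repeated multiplication:
P^1 =
  0: [1/10, 3/10, 3/10, 3/10]
  1: [3/10, 1/2, 1/10, 1/10]
  2: [3/10, 3/10, 3/10, 1/10]
  3: [1/10, 3/10, 3/10, 3/10]
P^2 =
  0: [11/50, 9/25, 6/25, 9/50]
  1: [11/50, 2/5, 1/5, 9/50]
  2: [11/50, 9/25, 6/25, 9/50]
  3: [11/50, 9/25, 6/25, 9/50]

(P^2)[1 -> 3] = 9/50

Answer: 9/50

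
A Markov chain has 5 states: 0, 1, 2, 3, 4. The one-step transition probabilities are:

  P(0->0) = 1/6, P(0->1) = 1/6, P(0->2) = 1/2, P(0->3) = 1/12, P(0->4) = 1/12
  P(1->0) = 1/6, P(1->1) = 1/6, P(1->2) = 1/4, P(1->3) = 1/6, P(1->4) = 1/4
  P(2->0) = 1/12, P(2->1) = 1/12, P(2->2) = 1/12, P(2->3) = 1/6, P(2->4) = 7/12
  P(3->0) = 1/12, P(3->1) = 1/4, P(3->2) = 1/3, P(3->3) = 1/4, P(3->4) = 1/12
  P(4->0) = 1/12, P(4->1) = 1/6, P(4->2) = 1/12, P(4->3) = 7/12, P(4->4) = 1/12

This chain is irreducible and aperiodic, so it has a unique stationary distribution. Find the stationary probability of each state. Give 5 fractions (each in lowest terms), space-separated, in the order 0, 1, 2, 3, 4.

Answer: 1009/9480 1619/9480 6389/28440 7793/28440 3187/14220

Derivation:
The stationary distribution satisfies pi = pi * P, i.e.:
  pi_0 = 1/6*pi_0 + 1/6*pi_1 + 1/12*pi_2 + 1/12*pi_3 + 1/12*pi_4
  pi_1 = 1/6*pi_0 + 1/6*pi_1 + 1/12*pi_2 + 1/4*pi_3 + 1/6*pi_4
  pi_2 = 1/2*pi_0 + 1/4*pi_1 + 1/12*pi_2 + 1/3*pi_3 + 1/12*pi_4
  pi_3 = 1/12*pi_0 + 1/6*pi_1 + 1/6*pi_2 + 1/4*pi_3 + 7/12*pi_4
  pi_4 = 1/12*pi_0 + 1/4*pi_1 + 7/12*pi_2 + 1/12*pi_3 + 1/12*pi_4
with normalization: pi_0 + pi_1 + pi_2 + pi_3 + pi_4 = 1.

Using the first 4 balance equations plus normalization, the linear system A*pi = b is:
  [-5/6, 1/6, 1/12, 1/12, 1/12] . pi = 0
  [1/6, -5/6, 1/12, 1/4, 1/6] . pi = 0
  [1/2, 1/4, -11/12, 1/3, 1/12] . pi = 0
  [1/12, 1/6, 1/6, -3/4, 7/12] . pi = 0
  [1, 1, 1, 1, 1] . pi = 1

Solving yields:
  pi_0 = 1009/9480
  pi_1 = 1619/9480
  pi_2 = 6389/28440
  pi_3 = 7793/28440
  pi_4 = 3187/14220

Verification (pi * P):
  1009/9480*1/6 + 1619/9480*1/6 + 6389/28440*1/12 + 7793/28440*1/12 + 3187/14220*1/12 = 1009/9480 = pi_0  (ok)
  1009/9480*1/6 + 1619/9480*1/6 + 6389/28440*1/12 + 7793/28440*1/4 + 3187/14220*1/6 = 1619/9480 = pi_1  (ok)
  1009/9480*1/2 + 1619/9480*1/4 + 6389/28440*1/12 + 7793/28440*1/3 + 3187/14220*1/12 = 6389/28440 = pi_2  (ok)
  1009/9480*1/12 + 1619/9480*1/6 + 6389/28440*1/6 + 7793/28440*1/4 + 3187/14220*7/12 = 7793/28440 = pi_3  (ok)
  1009/9480*1/12 + 1619/9480*1/4 + 6389/28440*7/12 + 7793/28440*1/12 + 3187/14220*1/12 = 3187/14220 = pi_4  (ok)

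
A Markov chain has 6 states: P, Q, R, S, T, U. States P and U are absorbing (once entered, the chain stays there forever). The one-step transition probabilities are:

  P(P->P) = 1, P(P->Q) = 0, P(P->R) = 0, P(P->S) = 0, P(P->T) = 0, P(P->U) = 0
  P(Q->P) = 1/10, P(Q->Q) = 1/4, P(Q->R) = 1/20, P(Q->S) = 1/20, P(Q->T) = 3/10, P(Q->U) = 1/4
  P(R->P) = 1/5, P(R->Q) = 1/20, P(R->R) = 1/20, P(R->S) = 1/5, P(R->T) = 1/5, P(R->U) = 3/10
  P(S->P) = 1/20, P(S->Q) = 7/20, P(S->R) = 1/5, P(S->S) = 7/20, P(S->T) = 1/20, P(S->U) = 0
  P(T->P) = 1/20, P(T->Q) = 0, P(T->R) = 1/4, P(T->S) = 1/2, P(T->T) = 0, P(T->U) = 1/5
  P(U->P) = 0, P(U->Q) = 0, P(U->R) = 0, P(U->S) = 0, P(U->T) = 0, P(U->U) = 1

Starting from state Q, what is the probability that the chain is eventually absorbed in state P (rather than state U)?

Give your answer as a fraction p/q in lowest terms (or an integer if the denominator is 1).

Answer: 15057/46705

Derivation:
Let a_i = P(absorbed in P | start in state i).
Boundary conditions: a_P = 1, a_U = 0.
For each transient state i, a_i = sum_j P(i->j) * a_j:
  a_Q = 1/10*a_P + 1/4*a_Q + 1/20*a_R + 1/20*a_S + 3/10*a_T + 1/4*a_U
  a_R = 1/5*a_P + 1/20*a_Q + 1/20*a_R + 1/5*a_S + 1/5*a_T + 3/10*a_U
  a_S = 1/20*a_P + 7/20*a_Q + 1/5*a_R + 7/20*a_S + 1/20*a_T + 0*a_U
  a_T = 1/20*a_P + 0*a_Q + 1/4*a_R + 1/2*a_S + 0*a_T + 1/5*a_U

Substituting a_P = 1 and a_U = 0, rearrange to (I - Q) a = r where r[i] = P(i -> P):
  [3/4, -1/20, -1/20, -3/10] . (a_Q, a_R, a_S, a_T) = 1/10
  [-1/20, 19/20, -1/5, -1/5] . (a_Q, a_R, a_S, a_T) = 1/5
  [-7/20, -1/5, 13/20, -1/20] . (a_Q, a_R, a_S, a_T) = 1/20
  [0, -1/4, -1/2, 1] . (a_Q, a_R, a_S, a_T) = 1/20

Solving yields:
  a_Q = 15057/46705
  a_R = 17879/46705
  a_S = 18434/46705
  a_T = 16022/46705

Starting state is Q, so the absorption probability is a_Q = 15057/46705.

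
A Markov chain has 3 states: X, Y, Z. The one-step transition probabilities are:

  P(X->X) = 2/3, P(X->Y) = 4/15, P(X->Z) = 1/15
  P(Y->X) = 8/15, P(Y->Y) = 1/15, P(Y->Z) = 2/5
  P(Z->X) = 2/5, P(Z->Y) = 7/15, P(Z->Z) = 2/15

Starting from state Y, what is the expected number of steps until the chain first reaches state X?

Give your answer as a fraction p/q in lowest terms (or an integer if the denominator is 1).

Answer: 57/28

Derivation:
Let h_i = expected steps to first reach X from state i.
Boundary: h_X = 0.
First-step equations for the other states:
  h_Y = 1 + 8/15*h_X + 1/15*h_Y + 2/5*h_Z
  h_Z = 1 + 2/5*h_X + 7/15*h_Y + 2/15*h_Z

Substituting h_X = 0 and rearranging gives the linear system (I - Q) h = 1:
  [14/15, -2/5] . (h_Y, h_Z) = 1
  [-7/15, 13/15] . (h_Y, h_Z) = 1

Solving yields:
  h_Y = 57/28
  h_Z = 9/4

Starting state is Y, so the expected hitting time is h_Y = 57/28.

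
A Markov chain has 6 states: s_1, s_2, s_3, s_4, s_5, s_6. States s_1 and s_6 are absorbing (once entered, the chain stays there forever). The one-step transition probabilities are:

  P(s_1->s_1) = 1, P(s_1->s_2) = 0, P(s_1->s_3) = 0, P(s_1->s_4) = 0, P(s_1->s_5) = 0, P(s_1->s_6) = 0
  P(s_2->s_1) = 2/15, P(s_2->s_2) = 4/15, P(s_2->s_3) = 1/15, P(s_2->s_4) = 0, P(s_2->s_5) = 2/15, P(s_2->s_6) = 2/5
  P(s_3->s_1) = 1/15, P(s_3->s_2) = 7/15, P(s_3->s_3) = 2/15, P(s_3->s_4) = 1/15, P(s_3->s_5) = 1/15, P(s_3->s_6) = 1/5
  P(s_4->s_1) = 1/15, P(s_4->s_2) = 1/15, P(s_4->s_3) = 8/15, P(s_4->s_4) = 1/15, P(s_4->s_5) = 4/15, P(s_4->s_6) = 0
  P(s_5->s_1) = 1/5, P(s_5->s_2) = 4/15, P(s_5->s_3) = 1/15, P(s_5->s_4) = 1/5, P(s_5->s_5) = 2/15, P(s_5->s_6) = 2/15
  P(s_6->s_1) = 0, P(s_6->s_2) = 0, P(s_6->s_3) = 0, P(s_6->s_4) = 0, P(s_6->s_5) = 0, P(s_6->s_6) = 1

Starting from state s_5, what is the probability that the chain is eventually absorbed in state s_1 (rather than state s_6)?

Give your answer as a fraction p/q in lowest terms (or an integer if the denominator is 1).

Answer: 2783/6474

Derivation:
Let a_i = P(absorbed in s_1 | start in state i).
Boundary conditions: a_s_1 = 1, a_s_6 = 0.
For each transient state i, a_i = sum_j P(i->j) * a_j:
  a_s_2 = 2/15*a_s_1 + 4/15*a_s_2 + 1/15*a_s_3 + 0*a_s_4 + 2/15*a_s_5 + 2/5*a_s_6
  a_s_3 = 1/15*a_s_1 + 7/15*a_s_2 + 2/15*a_s_3 + 1/15*a_s_4 + 1/15*a_s_5 + 1/5*a_s_6
  a_s_4 = 1/15*a_s_1 + 1/15*a_s_2 + 8/15*a_s_3 + 1/15*a_s_4 + 4/15*a_s_5 + 0*a_s_6
  a_s_5 = 1/5*a_s_1 + 4/15*a_s_2 + 1/15*a_s_3 + 1/5*a_s_4 + 2/15*a_s_5 + 2/15*a_s_6

Substituting a_s_1 = 1 and a_s_6 = 0, rearrange to (I - Q) a = r where r[i] = P(i -> s_1):
  [11/15, -1/15, 0, -2/15] . (a_s_2, a_s_3, a_s_4, a_s_5) = 2/15
  [-7/15, 13/15, -1/15, -1/15] . (a_s_2, a_s_3, a_s_4, a_s_5) = 1/15
  [-1/15, -8/15, 14/15, -4/15] . (a_s_2, a_s_3, a_s_4, a_s_5) = 1/15
  [-4/15, -1/15, -1/5, 13/15] . (a_s_2, a_s_3, a_s_4, a_s_5) = 1/5

Solving yields:
  a_s_2 = 928/3237
  a_s_3 = 317/1079
  a_s_4 = 2477/6474
  a_s_5 = 2783/6474

Starting state is s_5, so the absorption probability is a_s_5 = 2783/6474.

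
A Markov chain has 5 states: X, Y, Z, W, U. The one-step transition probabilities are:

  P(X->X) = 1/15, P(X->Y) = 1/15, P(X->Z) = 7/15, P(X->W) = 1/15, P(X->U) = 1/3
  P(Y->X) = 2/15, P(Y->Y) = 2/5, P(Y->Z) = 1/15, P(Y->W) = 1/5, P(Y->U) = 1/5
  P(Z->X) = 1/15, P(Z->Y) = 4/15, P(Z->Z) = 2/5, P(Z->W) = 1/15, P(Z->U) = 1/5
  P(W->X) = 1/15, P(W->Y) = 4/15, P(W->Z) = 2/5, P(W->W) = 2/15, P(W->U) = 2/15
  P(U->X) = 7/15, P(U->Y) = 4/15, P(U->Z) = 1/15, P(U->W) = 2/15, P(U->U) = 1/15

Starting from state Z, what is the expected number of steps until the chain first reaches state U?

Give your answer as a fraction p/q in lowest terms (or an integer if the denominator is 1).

Answer: 2079/424

Derivation:
Let h_i = expected steps to first reach U from state i.
Boundary: h_U = 0.
First-step equations for the other states:
  h_X = 1 + 1/15*h_X + 1/15*h_Y + 7/15*h_Z + 1/15*h_W + 1/3*h_U
  h_Y = 1 + 2/15*h_X + 2/5*h_Y + 1/15*h_Z + 1/5*h_W + 1/5*h_U
  h_Z = 1 + 1/15*h_X + 4/15*h_Y + 2/5*h_Z + 1/15*h_W + 1/5*h_U
  h_W = 1 + 1/15*h_X + 4/15*h_Y + 2/5*h_Z + 2/15*h_W + 2/15*h_U

Substituting h_U = 0 and rearranging gives the linear system (I - Q) h = 1:
  [14/15, -1/15, -7/15, -1/15] . (h_X, h_Y, h_Z, h_W) = 1
  [-2/15, 3/5, -1/15, -1/5] . (h_X, h_Y, h_Z, h_W) = 1
  [-1/15, -4/15, 3/5, -1/15] . (h_X, h_Y, h_Z, h_W) = 1
  [-1/15, -4/15, -2/5, 13/15] . (h_X, h_Y, h_Z, h_W) = 1

Solving yields:
  h_X = 3603/848
  h_Y = 4161/848
  h_Z = 2079/424
  h_W = 4455/848

Starting state is Z, so the expected hitting time is h_Z = 2079/424.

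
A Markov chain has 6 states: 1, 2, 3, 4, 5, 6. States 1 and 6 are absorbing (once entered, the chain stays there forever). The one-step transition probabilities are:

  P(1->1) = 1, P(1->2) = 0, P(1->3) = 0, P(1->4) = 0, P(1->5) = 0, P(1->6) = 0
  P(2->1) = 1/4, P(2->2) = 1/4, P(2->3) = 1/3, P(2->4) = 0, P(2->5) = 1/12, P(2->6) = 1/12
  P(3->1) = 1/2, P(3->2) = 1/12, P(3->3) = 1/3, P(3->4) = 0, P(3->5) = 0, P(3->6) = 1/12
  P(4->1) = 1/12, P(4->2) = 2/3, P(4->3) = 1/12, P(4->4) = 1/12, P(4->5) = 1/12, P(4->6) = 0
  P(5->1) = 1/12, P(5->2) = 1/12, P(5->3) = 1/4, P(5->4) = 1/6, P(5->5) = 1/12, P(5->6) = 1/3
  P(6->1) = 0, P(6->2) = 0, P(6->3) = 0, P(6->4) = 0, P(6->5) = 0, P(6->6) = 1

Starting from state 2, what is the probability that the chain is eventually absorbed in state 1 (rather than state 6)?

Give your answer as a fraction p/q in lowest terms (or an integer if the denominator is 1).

Let a_i = P(absorbed in 1 | start in state i).
Boundary conditions: a_1 = 1, a_6 = 0.
For each transient state i, a_i = sum_j P(i->j) * a_j:
  a_2 = 1/4*a_1 + 1/4*a_2 + 1/3*a_3 + 0*a_4 + 1/12*a_5 + 1/12*a_6
  a_3 = 1/2*a_1 + 1/12*a_2 + 1/3*a_3 + 0*a_4 + 0*a_5 + 1/12*a_6
  a_4 = 1/12*a_1 + 2/3*a_2 + 1/12*a_3 + 1/12*a_4 + 1/12*a_5 + 0*a_6
  a_5 = 1/12*a_1 + 1/12*a_2 + 1/4*a_3 + 1/6*a_4 + 1/12*a_5 + 1/3*a_6

Substituting a_1 = 1 and a_6 = 0, rearrange to (I - Q) a = r where r[i] = P(i -> 1):
  [3/4, -1/3, 0, -1/12] . (a_2, a_3, a_4, a_5) = 1/4
  [-1/12, 2/3, 0, 0] . (a_2, a_3, a_4, a_5) = 1/2
  [-2/3, -1/12, 11/12, -1/12] . (a_2, a_3, a_4, a_5) = 1/12
  [-1/12, -1/4, -1/6, 11/12] . (a_2, a_3, a_4, a_5) = 1/12

Solving yields:
  a_2 = 6026/7841
  a_3 = 6634/7841
  a_4 = 6078/7841
  a_5 = 4175/7841

Starting state is 2, so the absorption probability is a_2 = 6026/7841.

Answer: 6026/7841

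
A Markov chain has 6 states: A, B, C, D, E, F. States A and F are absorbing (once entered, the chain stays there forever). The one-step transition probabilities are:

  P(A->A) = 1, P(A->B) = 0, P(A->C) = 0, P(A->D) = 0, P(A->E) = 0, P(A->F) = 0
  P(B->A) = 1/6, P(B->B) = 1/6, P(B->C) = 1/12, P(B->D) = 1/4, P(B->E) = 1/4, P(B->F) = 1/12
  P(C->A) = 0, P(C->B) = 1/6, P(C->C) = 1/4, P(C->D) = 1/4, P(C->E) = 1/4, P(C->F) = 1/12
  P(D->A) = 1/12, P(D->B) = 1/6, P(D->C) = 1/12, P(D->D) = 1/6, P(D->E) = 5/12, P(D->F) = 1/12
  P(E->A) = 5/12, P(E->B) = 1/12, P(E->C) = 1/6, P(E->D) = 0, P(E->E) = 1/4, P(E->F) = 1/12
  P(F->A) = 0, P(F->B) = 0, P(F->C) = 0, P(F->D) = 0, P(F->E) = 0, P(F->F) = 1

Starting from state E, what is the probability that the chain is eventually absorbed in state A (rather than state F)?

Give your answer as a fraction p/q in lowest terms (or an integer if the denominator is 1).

Answer: 2150/2763

Derivation:
Let a_i = P(absorbed in A | start in state i).
Boundary conditions: a_A = 1, a_F = 0.
For each transient state i, a_i = sum_j P(i->j) * a_j:
  a_B = 1/6*a_A + 1/6*a_B + 1/12*a_C + 1/4*a_D + 1/4*a_E + 1/12*a_F
  a_C = 0*a_A + 1/6*a_B + 1/4*a_C + 1/4*a_D + 1/4*a_E + 1/12*a_F
  a_D = 1/12*a_A + 1/6*a_B + 1/12*a_C + 1/6*a_D + 5/12*a_E + 1/12*a_F
  a_E = 5/12*a_A + 1/12*a_B + 1/6*a_C + 0*a_D + 1/4*a_E + 1/12*a_F

Substituting a_A = 1 and a_F = 0, rearrange to (I - Q) a = r where r[i] = P(i -> A):
  [5/6, -1/12, -1/4, -1/4] . (a_B, a_C, a_D, a_E) = 1/6
  [-1/6, 3/4, -1/4, -1/4] . (a_B, a_C, a_D, a_E) = 0
  [-1/6, -1/12, 5/6, -5/12] . (a_B, a_C, a_D, a_E) = 1/12
  [-1/12, -1/6, 0, 3/4] . (a_B, a_C, a_D, a_E) = 5/12

Solving yields:
  a_B = 217/307
  a_C = 199/307
  a_D = 1921/2763
  a_E = 2150/2763

Starting state is E, so the absorption probability is a_E = 2150/2763.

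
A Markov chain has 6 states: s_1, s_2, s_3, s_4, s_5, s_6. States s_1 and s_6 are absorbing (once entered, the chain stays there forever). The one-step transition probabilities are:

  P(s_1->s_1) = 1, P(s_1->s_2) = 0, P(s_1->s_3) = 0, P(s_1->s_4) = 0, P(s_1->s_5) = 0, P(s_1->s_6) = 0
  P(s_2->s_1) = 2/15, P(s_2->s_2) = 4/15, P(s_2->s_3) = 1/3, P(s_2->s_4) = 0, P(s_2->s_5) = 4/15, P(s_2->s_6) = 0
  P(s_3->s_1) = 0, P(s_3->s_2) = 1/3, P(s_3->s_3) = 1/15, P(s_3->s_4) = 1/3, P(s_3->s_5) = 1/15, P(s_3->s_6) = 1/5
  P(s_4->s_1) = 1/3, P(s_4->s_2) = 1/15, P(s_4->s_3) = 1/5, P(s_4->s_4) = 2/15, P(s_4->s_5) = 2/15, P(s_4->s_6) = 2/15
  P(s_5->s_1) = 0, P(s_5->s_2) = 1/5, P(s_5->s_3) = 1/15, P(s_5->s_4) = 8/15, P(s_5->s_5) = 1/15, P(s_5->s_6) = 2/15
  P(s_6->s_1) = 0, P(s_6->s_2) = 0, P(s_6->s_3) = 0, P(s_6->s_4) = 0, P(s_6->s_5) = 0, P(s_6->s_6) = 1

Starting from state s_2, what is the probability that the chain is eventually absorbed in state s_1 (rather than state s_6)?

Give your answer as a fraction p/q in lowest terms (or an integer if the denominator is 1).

Answer: 351/610

Derivation:
Let a_i = P(absorbed in s_1 | start in state i).
Boundary conditions: a_s_1 = 1, a_s_6 = 0.
For each transient state i, a_i = sum_j P(i->j) * a_j:
  a_s_2 = 2/15*a_s_1 + 4/15*a_s_2 + 1/3*a_s_3 + 0*a_s_4 + 4/15*a_s_5 + 0*a_s_6
  a_s_3 = 0*a_s_1 + 1/3*a_s_2 + 1/15*a_s_3 + 1/3*a_s_4 + 1/15*a_s_5 + 1/5*a_s_6
  a_s_4 = 1/3*a_s_1 + 1/15*a_s_2 + 1/5*a_s_3 + 2/15*a_s_4 + 2/15*a_s_5 + 2/15*a_s_6
  a_s_5 = 0*a_s_1 + 1/5*a_s_2 + 1/15*a_s_3 + 8/15*a_s_4 + 1/15*a_s_5 + 2/15*a_s_6

Substituting a_s_1 = 1 and a_s_6 = 0, rearrange to (I - Q) a = r where r[i] = P(i -> s_1):
  [11/15, -1/3, 0, -4/15] . (a_s_2, a_s_3, a_s_4, a_s_5) = 2/15
  [-1/3, 14/15, -1/3, -1/15] . (a_s_2, a_s_3, a_s_4, a_s_5) = 0
  [-1/15, -1/5, 13/15, -2/15] . (a_s_2, a_s_3, a_s_4, a_s_5) = 1/3
  [-1/5, -1/15, -8/15, 14/15] . (a_s_2, a_s_3, a_s_4, a_s_5) = 0

Solving yields:
  a_s_2 = 351/610
  a_s_3 = 281/610
  a_s_4 = 187/305
  a_s_5 = 309/610

Starting state is s_2, so the absorption probability is a_s_2 = 351/610.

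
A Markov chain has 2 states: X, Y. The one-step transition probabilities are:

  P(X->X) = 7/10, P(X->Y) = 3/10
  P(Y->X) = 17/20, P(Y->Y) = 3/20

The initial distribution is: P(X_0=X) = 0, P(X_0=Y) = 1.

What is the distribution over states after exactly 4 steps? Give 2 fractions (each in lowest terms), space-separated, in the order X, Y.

Propagating the distribution step by step (d_{t+1} = d_t * P):
d_0 = (X=0, Y=1)
  d_1[X] = 0*7/10 + 1*17/20 = 17/20
  d_1[Y] = 0*3/10 + 1*3/20 = 3/20
d_1 = (X=17/20, Y=3/20)
  d_2[X] = 17/20*7/10 + 3/20*17/20 = 289/400
  d_2[Y] = 17/20*3/10 + 3/20*3/20 = 111/400
d_2 = (X=289/400, Y=111/400)
  d_3[X] = 289/400*7/10 + 111/400*17/20 = 5933/8000
  d_3[Y] = 289/400*3/10 + 111/400*3/20 = 2067/8000
d_3 = (X=5933/8000, Y=2067/8000)
  d_4[X] = 5933/8000*7/10 + 2067/8000*17/20 = 118201/160000
  d_4[Y] = 5933/8000*3/10 + 2067/8000*3/20 = 41799/160000
d_4 = (X=118201/160000, Y=41799/160000)

Answer: 118201/160000 41799/160000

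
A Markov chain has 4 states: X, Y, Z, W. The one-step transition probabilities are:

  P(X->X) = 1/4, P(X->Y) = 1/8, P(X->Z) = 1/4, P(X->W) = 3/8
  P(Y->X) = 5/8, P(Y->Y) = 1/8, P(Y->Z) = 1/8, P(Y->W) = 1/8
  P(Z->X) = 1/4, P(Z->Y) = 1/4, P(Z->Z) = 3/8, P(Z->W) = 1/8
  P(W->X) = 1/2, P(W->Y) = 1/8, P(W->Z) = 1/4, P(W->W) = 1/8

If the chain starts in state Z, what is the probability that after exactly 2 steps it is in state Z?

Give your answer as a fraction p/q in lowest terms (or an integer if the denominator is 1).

Answer: 17/64

Derivation:
Computing P^2 by repeated multiplication:
P^1 =
  X: [1/4, 1/8, 1/4, 3/8]
  Y: [5/8, 1/8, 1/8, 1/8]
  Z: [1/4, 1/4, 3/8, 1/8]
  W: [1/2, 1/8, 1/4, 1/8]
P^2 =
  X: [25/64, 5/32, 17/64, 3/16]
  Y: [21/64, 9/64, 1/4, 9/32]
  Z: [3/8, 11/64, 17/64, 3/16]
  W: [21/64, 5/32, 17/64, 1/4]

(P^2)[Z -> Z] = 17/64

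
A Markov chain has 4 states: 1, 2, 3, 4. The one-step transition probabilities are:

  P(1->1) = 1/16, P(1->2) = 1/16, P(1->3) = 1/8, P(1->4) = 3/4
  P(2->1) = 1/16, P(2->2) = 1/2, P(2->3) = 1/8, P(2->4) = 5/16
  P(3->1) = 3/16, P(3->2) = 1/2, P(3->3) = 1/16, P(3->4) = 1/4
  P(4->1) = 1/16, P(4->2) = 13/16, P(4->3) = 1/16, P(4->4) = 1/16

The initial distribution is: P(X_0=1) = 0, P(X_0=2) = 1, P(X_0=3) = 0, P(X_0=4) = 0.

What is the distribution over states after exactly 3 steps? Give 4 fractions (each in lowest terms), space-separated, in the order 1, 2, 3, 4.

Answer: 153/2048 2233/4096 211/2048 1135/4096

Derivation:
Propagating the distribution step by step (d_{t+1} = d_t * P):
d_0 = (1=0, 2=1, 3=0, 4=0)
  d_1[1] = 0*1/16 + 1*1/16 + 0*3/16 + 0*1/16 = 1/16
  d_1[2] = 0*1/16 + 1*1/2 + 0*1/2 + 0*13/16 = 1/2
  d_1[3] = 0*1/8 + 1*1/8 + 0*1/16 + 0*1/16 = 1/8
  d_1[4] = 0*3/4 + 1*5/16 + 0*1/4 + 0*1/16 = 5/16
d_1 = (1=1/16, 2=1/2, 3=1/8, 4=5/16)
  d_2[1] = 1/16*1/16 + 1/2*1/16 + 1/8*3/16 + 5/16*1/16 = 5/64
  d_2[2] = 1/16*1/16 + 1/2*1/2 + 1/8*1/2 + 5/16*13/16 = 73/128
  d_2[3] = 1/16*1/8 + 1/2*1/8 + 1/8*1/16 + 5/16*1/16 = 25/256
  d_2[4] = 1/16*3/4 + 1/2*5/16 + 1/8*1/4 + 5/16*1/16 = 65/256
d_2 = (1=5/64, 2=73/128, 3=25/256, 4=65/256)
  d_3[1] = 5/64*1/16 + 73/128*1/16 + 25/256*3/16 + 65/256*1/16 = 153/2048
  d_3[2] = 5/64*1/16 + 73/128*1/2 + 25/256*1/2 + 65/256*13/16 = 2233/4096
  d_3[3] = 5/64*1/8 + 73/128*1/8 + 25/256*1/16 + 65/256*1/16 = 211/2048
  d_3[4] = 5/64*3/4 + 73/128*5/16 + 25/256*1/4 + 65/256*1/16 = 1135/4096
d_3 = (1=153/2048, 2=2233/4096, 3=211/2048, 4=1135/4096)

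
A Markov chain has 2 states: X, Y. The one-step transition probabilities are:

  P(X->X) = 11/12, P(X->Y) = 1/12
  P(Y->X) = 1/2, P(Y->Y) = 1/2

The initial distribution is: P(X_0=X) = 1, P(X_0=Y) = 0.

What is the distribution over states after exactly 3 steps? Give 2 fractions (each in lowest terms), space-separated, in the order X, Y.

Propagating the distribution step by step (d_{t+1} = d_t * P):
d_0 = (X=1, Y=0)
  d_1[X] = 1*11/12 + 0*1/2 = 11/12
  d_1[Y] = 1*1/12 + 0*1/2 = 1/12
d_1 = (X=11/12, Y=1/12)
  d_2[X] = 11/12*11/12 + 1/12*1/2 = 127/144
  d_2[Y] = 11/12*1/12 + 1/12*1/2 = 17/144
d_2 = (X=127/144, Y=17/144)
  d_3[X] = 127/144*11/12 + 17/144*1/2 = 1499/1728
  d_3[Y] = 127/144*1/12 + 17/144*1/2 = 229/1728
d_3 = (X=1499/1728, Y=229/1728)

Answer: 1499/1728 229/1728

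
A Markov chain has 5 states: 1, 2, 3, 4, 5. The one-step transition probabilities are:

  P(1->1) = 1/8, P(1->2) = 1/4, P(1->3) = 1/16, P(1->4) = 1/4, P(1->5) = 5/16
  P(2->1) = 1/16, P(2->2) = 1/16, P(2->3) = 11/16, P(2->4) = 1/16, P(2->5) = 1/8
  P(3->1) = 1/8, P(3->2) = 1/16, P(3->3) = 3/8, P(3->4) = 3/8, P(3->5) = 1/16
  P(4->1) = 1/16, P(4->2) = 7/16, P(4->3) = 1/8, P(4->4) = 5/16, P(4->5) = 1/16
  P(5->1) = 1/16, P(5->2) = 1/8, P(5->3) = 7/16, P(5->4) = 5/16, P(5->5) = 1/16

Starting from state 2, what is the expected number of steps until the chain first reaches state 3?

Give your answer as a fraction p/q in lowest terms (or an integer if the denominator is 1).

Answer: 24960/13393

Derivation:
Let h_i = expected steps to first reach 3 from state i.
Boundary: h_3 = 0.
First-step equations for the other states:
  h_1 = 1 + 1/8*h_1 + 1/4*h_2 + 1/16*h_3 + 1/4*h_4 + 5/16*h_5
  h_2 = 1 + 1/16*h_1 + 1/16*h_2 + 11/16*h_3 + 1/16*h_4 + 1/8*h_5
  h_4 = 1 + 1/16*h_1 + 7/16*h_2 + 1/8*h_3 + 5/16*h_4 + 1/16*h_5
  h_5 = 1 + 1/16*h_1 + 1/8*h_2 + 7/16*h_3 + 5/16*h_4 + 1/16*h_5

Substituting h_3 = 0 and rearranging gives the linear system (I - Q) h = 1:
  [7/8, -1/4, -1/4, -5/16] . (h_1, h_2, h_4, h_5) = 1
  [-1/16, 15/16, -1/16, -1/8] . (h_1, h_2, h_4, h_5) = 1
  [-1/16, -7/16, 11/16, -1/16] . (h_1, h_2, h_4, h_5) = 1
  [-1/16, -1/8, -5/16, 15/16] . (h_1, h_2, h_4, h_5) = 1

Solving yields:
  h_1 = 47192/13393
  h_2 = 24960/13393
  h_4 = 42840/13393
  h_5 = 35040/13393

Starting state is 2, so the expected hitting time is h_2 = 24960/13393.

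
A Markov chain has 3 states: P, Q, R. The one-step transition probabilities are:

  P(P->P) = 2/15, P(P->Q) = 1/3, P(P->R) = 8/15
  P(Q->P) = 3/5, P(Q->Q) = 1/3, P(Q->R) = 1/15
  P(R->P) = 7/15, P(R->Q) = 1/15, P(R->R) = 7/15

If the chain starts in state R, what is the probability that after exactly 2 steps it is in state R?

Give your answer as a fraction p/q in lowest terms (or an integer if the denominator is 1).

Answer: 106/225

Derivation:
Computing P^2 by repeated multiplication:
P^1 =
  P: [2/15, 1/3, 8/15]
  Q: [3/5, 1/3, 1/15]
  R: [7/15, 1/15, 7/15]
P^2 =
  P: [7/15, 43/225, 77/225]
  Q: [14/45, 71/225, 28/75]
  R: [8/25, 47/225, 106/225]

(P^2)[R -> R] = 106/225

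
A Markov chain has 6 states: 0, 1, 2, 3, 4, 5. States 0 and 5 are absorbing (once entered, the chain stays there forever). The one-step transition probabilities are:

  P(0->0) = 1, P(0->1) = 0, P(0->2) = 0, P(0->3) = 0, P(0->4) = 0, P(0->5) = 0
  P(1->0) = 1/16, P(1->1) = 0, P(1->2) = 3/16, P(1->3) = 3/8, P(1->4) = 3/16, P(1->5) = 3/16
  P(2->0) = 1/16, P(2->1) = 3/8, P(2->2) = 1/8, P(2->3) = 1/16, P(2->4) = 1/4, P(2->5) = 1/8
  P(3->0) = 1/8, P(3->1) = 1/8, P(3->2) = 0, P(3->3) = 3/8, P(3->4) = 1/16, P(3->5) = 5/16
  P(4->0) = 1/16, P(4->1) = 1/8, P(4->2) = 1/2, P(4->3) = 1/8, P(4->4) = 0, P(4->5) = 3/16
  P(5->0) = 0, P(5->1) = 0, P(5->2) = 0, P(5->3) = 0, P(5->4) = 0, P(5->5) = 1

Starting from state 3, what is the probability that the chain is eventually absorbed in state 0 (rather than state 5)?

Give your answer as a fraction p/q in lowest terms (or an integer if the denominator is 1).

Answer: 3058/10827

Derivation:
Let a_i = P(absorbed in 0 | start in state i).
Boundary conditions: a_0 = 1, a_5 = 0.
For each transient state i, a_i = sum_j P(i->j) * a_j:
  a_1 = 1/16*a_0 + 0*a_1 + 3/16*a_2 + 3/8*a_3 + 3/16*a_4 + 3/16*a_5
  a_2 = 1/16*a_0 + 3/8*a_1 + 1/8*a_2 + 1/16*a_3 + 1/4*a_4 + 1/8*a_5
  a_3 = 1/8*a_0 + 1/8*a_1 + 0*a_2 + 3/8*a_3 + 1/16*a_4 + 5/16*a_5
  a_4 = 1/16*a_0 + 1/8*a_1 + 1/2*a_2 + 1/8*a_3 + 0*a_4 + 3/16*a_5

Substituting a_0 = 1 and a_5 = 0, rearrange to (I - Q) a = r where r[i] = P(i -> 0):
  [1, -3/16, -3/8, -3/16] . (a_1, a_2, a_3, a_4) = 1/16
  [-3/8, 7/8, -1/16, -1/4] . (a_1, a_2, a_3, a_4) = 1/16
  [-1/8, 0, 5/8, -1/16] . (a_1, a_2, a_3, a_4) = 1/8
  [-1/8, -1/2, -1/8, 1] . (a_1, a_2, a_3, a_4) = 1/16

Solving yields:
  a_1 = 1979/7218
  a_2 = 3118/10827
  a_3 = 3058/10827
  a_4 = 2989/10827

Starting state is 3, so the absorption probability is a_3 = 3058/10827.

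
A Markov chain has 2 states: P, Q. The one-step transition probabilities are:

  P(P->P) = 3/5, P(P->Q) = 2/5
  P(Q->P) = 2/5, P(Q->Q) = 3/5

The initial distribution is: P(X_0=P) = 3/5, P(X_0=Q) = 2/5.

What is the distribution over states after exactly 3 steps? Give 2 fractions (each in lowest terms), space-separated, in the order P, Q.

Propagating the distribution step by step (d_{t+1} = d_t * P):
d_0 = (P=3/5, Q=2/5)
  d_1[P] = 3/5*3/5 + 2/5*2/5 = 13/25
  d_1[Q] = 3/5*2/5 + 2/5*3/5 = 12/25
d_1 = (P=13/25, Q=12/25)
  d_2[P] = 13/25*3/5 + 12/25*2/5 = 63/125
  d_2[Q] = 13/25*2/5 + 12/25*3/5 = 62/125
d_2 = (P=63/125, Q=62/125)
  d_3[P] = 63/125*3/5 + 62/125*2/5 = 313/625
  d_3[Q] = 63/125*2/5 + 62/125*3/5 = 312/625
d_3 = (P=313/625, Q=312/625)

Answer: 313/625 312/625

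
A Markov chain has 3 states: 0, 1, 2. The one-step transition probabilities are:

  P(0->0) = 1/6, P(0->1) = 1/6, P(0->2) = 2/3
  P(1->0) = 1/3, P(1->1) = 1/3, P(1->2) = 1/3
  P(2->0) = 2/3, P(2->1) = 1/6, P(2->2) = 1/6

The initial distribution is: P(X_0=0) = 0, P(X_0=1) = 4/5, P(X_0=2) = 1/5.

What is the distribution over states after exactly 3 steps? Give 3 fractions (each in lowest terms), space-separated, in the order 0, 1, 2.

Answer: 37/90 73/360 139/360

Derivation:
Propagating the distribution step by step (d_{t+1} = d_t * P):
d_0 = (0=0, 1=4/5, 2=1/5)
  d_1[0] = 0*1/6 + 4/5*1/3 + 1/5*2/3 = 2/5
  d_1[1] = 0*1/6 + 4/5*1/3 + 1/5*1/6 = 3/10
  d_1[2] = 0*2/3 + 4/5*1/3 + 1/5*1/6 = 3/10
d_1 = (0=2/5, 1=3/10, 2=3/10)
  d_2[0] = 2/5*1/6 + 3/10*1/3 + 3/10*2/3 = 11/30
  d_2[1] = 2/5*1/6 + 3/10*1/3 + 3/10*1/6 = 13/60
  d_2[2] = 2/5*2/3 + 3/10*1/3 + 3/10*1/6 = 5/12
d_2 = (0=11/30, 1=13/60, 2=5/12)
  d_3[0] = 11/30*1/6 + 13/60*1/3 + 5/12*2/3 = 37/90
  d_3[1] = 11/30*1/6 + 13/60*1/3 + 5/12*1/6 = 73/360
  d_3[2] = 11/30*2/3 + 13/60*1/3 + 5/12*1/6 = 139/360
d_3 = (0=37/90, 1=73/360, 2=139/360)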